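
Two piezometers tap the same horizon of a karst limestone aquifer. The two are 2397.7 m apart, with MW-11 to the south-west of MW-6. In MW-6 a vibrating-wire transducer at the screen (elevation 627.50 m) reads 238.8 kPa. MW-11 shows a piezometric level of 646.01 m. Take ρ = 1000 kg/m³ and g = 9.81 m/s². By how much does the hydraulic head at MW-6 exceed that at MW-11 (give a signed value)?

Pressure head at MW-6: ψ = P/(ρg) = 238.8×1000 / (1000 × 9.81) = 24.34 m.
Total head at MW-6: h = z + ψ = 627.50 + 24.34 = 651.84 m.
Total head at MW-11: h = 646.01 m (water level in the piezometer is the total head).
Head difference: h(MW-6) − h(MW-11) = 651.84 − 646.01 = 5.83 m.

Δh ≈ 5.83 m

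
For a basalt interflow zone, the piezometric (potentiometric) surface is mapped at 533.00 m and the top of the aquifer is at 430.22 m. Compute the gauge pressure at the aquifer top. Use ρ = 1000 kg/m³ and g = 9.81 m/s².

Pressure head at the aquifer top: ψ = h − z = 533.00 − 430.22 = 102.78 m.
P = ρgψ = 1000 × 9.81 × 102.78 = 1008272 Pa ≈ 1010 kPa.

P ≈ 1010 kPa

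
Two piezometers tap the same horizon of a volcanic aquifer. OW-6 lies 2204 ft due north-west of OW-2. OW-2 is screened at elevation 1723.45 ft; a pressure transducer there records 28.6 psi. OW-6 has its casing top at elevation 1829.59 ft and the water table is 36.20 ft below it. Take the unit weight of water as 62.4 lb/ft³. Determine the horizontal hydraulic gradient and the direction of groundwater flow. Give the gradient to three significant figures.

Pressure head at OW-2: ψ = 144·P/γ = 144 × 28.6 / 62.4 = 66.00 ft.
Total head at OW-2: h = z + ψ = 1723.45 + 66.00 = 1789.45 ft.
Total head at OW-6: h = 1829.59 − 36.20 = 1793.39 ft.
Head difference: h(OW-2) − h(OW-6) = 1789.45 − 1793.39 = -3.94 ft.
Hydraulic gradient: i = |Δh| / L = 3.94 / 2204 = 0.00179.
Flow is from higher to lower head: from OW-6 toward OW-2, i.e. toward the south-east.

i ≈ 0.00179; groundwater flows toward the south-east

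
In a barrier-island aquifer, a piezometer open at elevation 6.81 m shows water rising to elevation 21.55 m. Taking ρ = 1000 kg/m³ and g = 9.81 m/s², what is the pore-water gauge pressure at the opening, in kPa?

Pressure head ψ = h − z = 21.55 − 6.81 = 14.74 m.
P = ρgψ = 1000 × 9.81 × 14.74 = 144599 Pa ≈ 145 kPa.

P ≈ 145 kPa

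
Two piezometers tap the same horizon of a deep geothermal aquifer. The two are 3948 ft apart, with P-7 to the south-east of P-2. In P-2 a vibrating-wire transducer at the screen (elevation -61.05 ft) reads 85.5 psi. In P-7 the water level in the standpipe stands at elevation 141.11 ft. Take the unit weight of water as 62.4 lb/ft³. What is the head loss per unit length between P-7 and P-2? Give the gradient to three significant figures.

Pressure head at P-2: ψ = 144·P/γ = 144 × 85.5 / 62.4 = 197.31 ft.
Total head at P-2: h = z + ψ = -61.05 + 197.31 = 136.26 ft.
Total head at P-7: h = 141.11 ft (water level in the piezometer is the total head).
Head difference: h(P-2) − h(P-7) = 136.26 − 141.11 = -4.85 ft.
Hydraulic gradient: i = |Δh| / L = 4.85 / 3948 = 0.00123.

i ≈ 0.00123 ft/ft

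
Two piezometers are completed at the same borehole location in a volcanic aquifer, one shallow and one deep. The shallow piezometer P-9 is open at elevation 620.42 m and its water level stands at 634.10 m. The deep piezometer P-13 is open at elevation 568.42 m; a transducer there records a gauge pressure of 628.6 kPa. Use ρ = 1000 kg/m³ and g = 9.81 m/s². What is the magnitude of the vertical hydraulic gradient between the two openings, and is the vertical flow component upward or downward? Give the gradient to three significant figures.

|i_v| ≈ 0.0308; vertical flow is downward

Total head at P-9: h = 634.10 m (water level in the standpipe).
Pressure head at P-13: ψ = P/(ρg) = 628.6×1000 / (1000 × 9.81) = 64.08 m.
Total head at P-13: h = z + ψ = 568.42 + 64.08 = 632.50 m.
Δh = h(P-9) − h(P-13) = 634.10 − 632.50 = 1.60 m.
Vertical separation Δz = 620.42 − 568.42 = 52.00 m.
|i_v| = |Δh| / Δz = 1.60 / 52.00 = 0.0308.
Head is higher in the shallow piezometer, so vertical flow is downward (recharge condition).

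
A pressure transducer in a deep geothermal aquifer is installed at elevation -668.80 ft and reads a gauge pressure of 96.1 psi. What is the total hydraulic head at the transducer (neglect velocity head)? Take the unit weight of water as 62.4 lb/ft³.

h ≈ -447.03 ft

ψ = 144·P/γ = 144 × 96.1 / 62.4 = 221.77 ft.
h = z + ψ = -668.80 + 221.77 = -447.03 ft.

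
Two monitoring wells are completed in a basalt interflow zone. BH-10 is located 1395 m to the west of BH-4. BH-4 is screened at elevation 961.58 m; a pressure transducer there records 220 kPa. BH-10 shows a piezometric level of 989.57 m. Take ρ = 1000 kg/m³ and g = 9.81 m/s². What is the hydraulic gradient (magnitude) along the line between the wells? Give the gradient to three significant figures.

Pressure head at BH-4: ψ = P/(ρg) = 220×1000 / (1000 × 9.81) = 22.43 m.
Total head at BH-4: h = z + ψ = 961.58 + 22.43 = 984.01 m.
Total head at BH-10: h = 989.57 m (water level in the piezometer is the total head).
Head difference: h(BH-4) − h(BH-10) = 984.01 − 989.57 = -5.56 m.
Hydraulic gradient: i = |Δh| / L = 5.56 / 1395 = 0.00399.

i ≈ 0.00399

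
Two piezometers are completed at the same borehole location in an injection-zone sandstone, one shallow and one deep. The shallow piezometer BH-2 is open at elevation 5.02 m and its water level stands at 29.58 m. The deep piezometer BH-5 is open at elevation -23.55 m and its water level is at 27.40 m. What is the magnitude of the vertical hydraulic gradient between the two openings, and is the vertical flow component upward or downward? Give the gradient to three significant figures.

Total head at BH-2: h = 29.58 m (water level in the standpipe).
Total head at BH-5: h = 27.40 m.
Δh = h(BH-2) − h(BH-5) = 29.58 − 27.40 = 2.18 m.
Vertical separation Δz = 5.02 − (-23.55) = 28.57 m.
|i_v| = |Δh| / Δz = 2.18 / 28.57 = 0.0763.
Head is higher in the shallow piezometer, so vertical flow is downward (recharge condition).

|i_v| ≈ 0.0763; vertical flow is downward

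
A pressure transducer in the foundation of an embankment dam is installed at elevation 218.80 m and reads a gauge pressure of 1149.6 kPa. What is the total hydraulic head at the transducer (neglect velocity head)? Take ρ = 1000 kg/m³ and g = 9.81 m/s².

ψ = P/(ρg) = 1149.6×1000 / (1000 × 9.81) = 117.19 m.
h = z + ψ = 218.80 + 117.19 = 335.99 m.

h ≈ 335.99 m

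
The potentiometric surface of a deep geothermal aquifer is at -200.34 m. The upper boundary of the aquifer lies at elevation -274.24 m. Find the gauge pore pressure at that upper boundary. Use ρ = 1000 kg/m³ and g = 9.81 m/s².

P ≈ 725 kPa

Pressure head at the aquifer top: ψ = h − z = -200.34 − (-274.24) = 73.90 m.
P = ρgψ = 1000 × 9.81 × 73.90 = 724959 Pa ≈ 725 kPa.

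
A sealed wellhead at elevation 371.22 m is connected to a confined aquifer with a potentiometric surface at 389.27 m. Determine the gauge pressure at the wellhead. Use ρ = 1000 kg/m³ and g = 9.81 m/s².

Head above the cap: Δh = 389.27 − 371.22 = 18.05 m.
P = ρgΔh = 1000 × 9.81 × 18.05 = 177070 Pa ≈ 177 kPa.

P ≈ 177 kPa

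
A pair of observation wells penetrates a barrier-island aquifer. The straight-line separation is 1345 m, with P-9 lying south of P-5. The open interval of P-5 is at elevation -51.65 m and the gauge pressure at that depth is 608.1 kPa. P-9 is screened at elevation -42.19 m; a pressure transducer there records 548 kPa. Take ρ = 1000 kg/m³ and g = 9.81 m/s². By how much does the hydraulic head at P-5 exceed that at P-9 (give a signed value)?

Pressure head at P-5: ψ = P/(ρg) = 608.1×1000 / (1000 × 9.81) = 61.99 m.
Total head at P-5: h = z + ψ = -51.65 + 61.99 = 10.34 m.
Pressure head at P-9: ψ = P/(ρg) = 548×1000 / (1000 × 9.81) = 55.86 m.
Total head at P-9: h = z + ψ = -42.19 + 55.86 = 13.67 m.
Head difference: h(P-5) − h(P-9) = 10.34 − 13.67 = -3.33 m.

Δh ≈ -3.33 m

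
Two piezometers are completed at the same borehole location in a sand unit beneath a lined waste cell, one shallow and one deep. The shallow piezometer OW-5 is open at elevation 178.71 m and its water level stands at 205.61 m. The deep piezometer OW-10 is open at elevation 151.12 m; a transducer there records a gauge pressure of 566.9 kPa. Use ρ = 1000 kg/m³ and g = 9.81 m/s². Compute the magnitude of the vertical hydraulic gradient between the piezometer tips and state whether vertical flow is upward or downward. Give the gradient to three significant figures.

|i_v| ≈ 0.120; vertical flow is upward

Total head at OW-5: h = 205.61 m (water level in the standpipe).
Pressure head at OW-10: ψ = P/(ρg) = 566.9×1000 / (1000 × 9.81) = 57.79 m.
Total head at OW-10: h = z + ψ = 151.12 + 57.79 = 208.91 m.
Δh = h(OW-5) − h(OW-10) = 205.61 − 208.91 = -3.30 m.
Vertical separation Δz = 178.71 − 151.12 = 27.59 m.
|i_v| = |Δh| / Δz = 3.30 / 27.59 = 0.120.
Head is higher in the deep piezometer, so vertical flow is upward (discharge condition).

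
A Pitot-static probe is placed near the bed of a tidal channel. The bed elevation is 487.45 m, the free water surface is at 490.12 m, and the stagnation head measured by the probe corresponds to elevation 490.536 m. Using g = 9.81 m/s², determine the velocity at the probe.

Near the bed, under hydrostatic conditions, the piezometric head (z + ψ) equals the free-surface elevation, 490.12 m.
Velocity head = total − piezometric = 490.536 − 490.12 = 0.416 m.
v = √(2g·h_v) = √(2 × 9.81 × 0.416) = 2.86 m/s.

v ≈ 2.86 m/s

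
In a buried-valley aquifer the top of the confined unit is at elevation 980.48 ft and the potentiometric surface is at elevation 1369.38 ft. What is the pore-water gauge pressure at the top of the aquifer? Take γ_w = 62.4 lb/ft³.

P ≈ 169 psi

Pressure head at the aquifer top: ψ = h − z = 1369.38 − 980.48 = 388.90 ft.
P = γψ/144 = 62.4 × 388.90 / 144 = 169 psi.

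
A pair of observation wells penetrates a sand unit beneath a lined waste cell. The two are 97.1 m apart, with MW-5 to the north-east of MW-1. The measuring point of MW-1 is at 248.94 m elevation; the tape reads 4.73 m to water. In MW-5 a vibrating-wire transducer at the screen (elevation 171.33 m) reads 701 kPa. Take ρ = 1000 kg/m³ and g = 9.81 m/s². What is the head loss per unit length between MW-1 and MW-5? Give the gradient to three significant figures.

i ≈ 0.0146 m/m

Total head at MW-1: h = 248.94 − 4.73 = 244.21 m.
Pressure head at MW-5: ψ = P/(ρg) = 701×1000 / (1000 × 9.81) = 71.46 m.
Total head at MW-5: h = z + ψ = 171.33 + 71.46 = 242.79 m.
Head difference: h(MW-1) − h(MW-5) = 244.21 − 242.79 = 1.42 m.
Hydraulic gradient: i = |Δh| / L = 1.42 / 97.1 = 0.0146.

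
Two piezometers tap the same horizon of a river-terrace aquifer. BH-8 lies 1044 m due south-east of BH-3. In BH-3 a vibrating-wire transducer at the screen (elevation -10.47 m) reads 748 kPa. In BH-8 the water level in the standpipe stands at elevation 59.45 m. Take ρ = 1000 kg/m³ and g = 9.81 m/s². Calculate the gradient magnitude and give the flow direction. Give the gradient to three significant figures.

Pressure head at BH-3: ψ = P/(ρg) = 748×1000 / (1000 × 9.81) = 76.25 m.
Total head at BH-3: h = z + ψ = -10.47 + 76.25 = 65.78 m.
Total head at BH-8: h = 59.45 m (water level in the piezometer is the total head).
Head difference: h(BH-3) − h(BH-8) = 65.78 − 59.45 = 6.33 m.
Hydraulic gradient: i = |Δh| / L = 6.33 / 1044 = 0.00606.
Flow is from higher to lower head: from BH-3 toward BH-8, i.e. toward the south-east.

i ≈ 0.00606; groundwater flows toward the south-east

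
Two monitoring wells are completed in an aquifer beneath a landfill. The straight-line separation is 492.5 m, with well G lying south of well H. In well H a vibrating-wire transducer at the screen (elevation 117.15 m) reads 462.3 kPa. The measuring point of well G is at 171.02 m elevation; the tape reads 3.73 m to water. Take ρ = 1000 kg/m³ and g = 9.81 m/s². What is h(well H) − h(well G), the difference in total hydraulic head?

Δh ≈ -3.01 m

Pressure head at well H: ψ = P/(ρg) = 462.3×1000 / (1000 × 9.81) = 47.13 m.
Total head at well H: h = z + ψ = 117.15 + 47.13 = 164.28 m.
Total head at well G: h = 171.02 − 3.73 = 167.29 m.
Head difference: h(well H) − h(well G) = 164.28 − 167.29 = -3.01 m.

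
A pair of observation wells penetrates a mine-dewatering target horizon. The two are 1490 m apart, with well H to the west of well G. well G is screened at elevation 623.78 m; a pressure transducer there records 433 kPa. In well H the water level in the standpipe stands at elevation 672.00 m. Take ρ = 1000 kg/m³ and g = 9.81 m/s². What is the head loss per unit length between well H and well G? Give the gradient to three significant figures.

Pressure head at well G: ψ = P/(ρg) = 433×1000 / (1000 × 9.81) = 44.14 m.
Total head at well G: h = z + ψ = 623.78 + 44.14 = 667.92 m.
Total head at well H: h = 672.00 m (water level in the piezometer is the total head).
Head difference: h(well G) − h(well H) = 667.92 − 672.00 = -4.08 m.
Hydraulic gradient: i = |Δh| / L = 4.08 / 1490 = 0.00274.

i ≈ 0.00274 m/m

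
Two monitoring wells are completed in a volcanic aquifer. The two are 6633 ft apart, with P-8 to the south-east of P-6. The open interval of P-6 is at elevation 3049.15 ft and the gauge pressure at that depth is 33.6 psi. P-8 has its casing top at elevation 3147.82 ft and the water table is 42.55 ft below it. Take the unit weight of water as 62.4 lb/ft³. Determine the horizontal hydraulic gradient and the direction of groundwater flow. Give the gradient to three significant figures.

Pressure head at P-6: ψ = 144·P/γ = 144 × 33.6 / 62.4 = 77.54 ft.
Total head at P-6: h = z + ψ = 3049.15 + 77.54 = 3126.69 ft.
Total head at P-8: h = 3147.82 − 42.55 = 3105.27 ft.
Head difference: h(P-6) − h(P-8) = 3126.69 − 3105.27 = 21.42 ft.
Hydraulic gradient: i = |Δh| / L = 21.42 / 6633 = 0.00323.
Flow is from higher to lower head: from P-6 toward P-8, i.e. toward the south-east.

i ≈ 0.00323; groundwater flows toward the south-east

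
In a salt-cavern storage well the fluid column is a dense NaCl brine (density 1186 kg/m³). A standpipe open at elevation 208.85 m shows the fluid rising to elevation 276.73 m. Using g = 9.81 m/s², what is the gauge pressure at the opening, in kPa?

Pressure head ψ = h − z = 276.73 − 208.85 = 67.88 m.
P = ρgψ = 1186 × 9.81 × 67.88 = 789761 Pa ≈ 790 kPa.

P ≈ 790 kPa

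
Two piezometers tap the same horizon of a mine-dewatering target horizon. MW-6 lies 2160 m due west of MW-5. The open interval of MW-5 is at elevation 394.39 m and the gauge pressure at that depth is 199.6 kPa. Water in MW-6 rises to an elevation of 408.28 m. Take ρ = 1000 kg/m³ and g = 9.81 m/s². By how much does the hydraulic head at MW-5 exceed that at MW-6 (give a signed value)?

Δh ≈ 6.46 m

Pressure head at MW-5: ψ = P/(ρg) = 199.6×1000 / (1000 × 9.81) = 20.35 m.
Total head at MW-5: h = z + ψ = 394.39 + 20.35 = 414.74 m.
Total head at MW-6: h = 408.28 m (water level in the piezometer is the total head).
Head difference: h(MW-5) − h(MW-6) = 414.74 − 408.28 = 6.46 m.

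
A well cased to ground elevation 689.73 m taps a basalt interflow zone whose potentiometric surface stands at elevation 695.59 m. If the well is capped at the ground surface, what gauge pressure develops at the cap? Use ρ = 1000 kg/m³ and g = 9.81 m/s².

P ≈ 57.5 kPa

Head above the cap: Δh = 695.59 − 689.73 = 5.86 m.
P = ρgΔh = 1000 × 9.81 × 5.86 = 57487 Pa ≈ 57.5 kPa.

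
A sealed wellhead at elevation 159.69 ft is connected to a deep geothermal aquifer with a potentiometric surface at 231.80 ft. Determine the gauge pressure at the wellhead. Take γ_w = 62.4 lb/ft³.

P ≈ 31.2 psi

Head above the cap: Δh = 231.80 − 159.69 = 72.11 ft.
P = γΔh/144 = 62.4 × 72.11 / 144 = 31.2 psi.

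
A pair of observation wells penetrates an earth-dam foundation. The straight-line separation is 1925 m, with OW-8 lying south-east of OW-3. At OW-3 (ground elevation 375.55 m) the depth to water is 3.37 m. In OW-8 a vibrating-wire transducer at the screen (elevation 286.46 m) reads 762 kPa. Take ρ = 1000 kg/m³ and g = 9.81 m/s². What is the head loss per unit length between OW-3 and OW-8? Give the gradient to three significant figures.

i ≈ 0.00418 m/m

Total head at OW-3: h = 375.55 − 3.37 = 372.18 m.
Pressure head at OW-8: ψ = P/(ρg) = 762×1000 / (1000 × 9.81) = 77.68 m.
Total head at OW-8: h = z + ψ = 286.46 + 77.68 = 364.14 m.
Head difference: h(OW-3) − h(OW-8) = 372.18 − 364.14 = 8.04 m.
Hydraulic gradient: i = |Δh| / L = 8.04 / 1925 = 0.00418.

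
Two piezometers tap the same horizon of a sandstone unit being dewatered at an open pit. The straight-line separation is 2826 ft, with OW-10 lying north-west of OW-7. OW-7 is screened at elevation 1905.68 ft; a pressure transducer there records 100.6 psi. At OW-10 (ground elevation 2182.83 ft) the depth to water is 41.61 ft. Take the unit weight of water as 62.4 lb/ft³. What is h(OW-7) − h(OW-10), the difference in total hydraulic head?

Δh ≈ -3.39 ft

Pressure head at OW-7: ψ = 144·P/γ = 144 × 100.6 / 62.4 = 232.15 ft.
Total head at OW-7: h = z + ψ = 1905.68 + 232.15 = 2137.83 ft.
Total head at OW-10: h = 2182.83 − 41.61 = 2141.22 ft.
Head difference: h(OW-7) − h(OW-10) = 2137.83 − 2141.22 = -3.39 ft.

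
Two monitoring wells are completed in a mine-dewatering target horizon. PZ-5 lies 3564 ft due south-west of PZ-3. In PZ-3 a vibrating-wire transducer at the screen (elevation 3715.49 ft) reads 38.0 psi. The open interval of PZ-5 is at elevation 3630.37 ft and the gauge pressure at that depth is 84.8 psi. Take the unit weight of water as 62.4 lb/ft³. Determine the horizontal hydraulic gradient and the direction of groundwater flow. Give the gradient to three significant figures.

i ≈ 0.00642; groundwater flows toward the north-east

Pressure head at PZ-3: ψ = 144·P/γ = 144 × 38.0 / 62.4 = 87.69 ft.
Total head at PZ-3: h = z + ψ = 3715.49 + 87.69 = 3803.18 ft.
Pressure head at PZ-5: ψ = 144·P/γ = 144 × 84.8 / 62.4 = 195.69 ft.
Total head at PZ-5: h = z + ψ = 3630.37 + 195.69 = 3826.06 ft.
Head difference: h(PZ-3) − h(PZ-5) = 3803.18 − 3826.06 = -22.88 ft.
Hydraulic gradient: i = |Δh| / L = 22.88 / 3564 = 0.00642.
Flow is from higher to lower head: from PZ-5 toward PZ-3, i.e. toward the north-east.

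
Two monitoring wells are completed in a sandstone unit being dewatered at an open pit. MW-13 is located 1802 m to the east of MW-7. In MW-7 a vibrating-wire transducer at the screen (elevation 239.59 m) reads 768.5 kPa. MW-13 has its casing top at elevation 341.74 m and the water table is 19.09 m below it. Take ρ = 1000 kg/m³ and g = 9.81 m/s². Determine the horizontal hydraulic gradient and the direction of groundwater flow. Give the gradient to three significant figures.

Pressure head at MW-7: ψ = P/(ρg) = 768.5×1000 / (1000 × 9.81) = 78.34 m.
Total head at MW-7: h = z + ψ = 239.59 + 78.34 = 317.93 m.
Total head at MW-13: h = 341.74 − 19.09 = 322.65 m.
Head difference: h(MW-7) − h(MW-13) = 317.93 − 322.65 = -4.72 m.
Hydraulic gradient: i = |Δh| / L = 4.72 / 1802 = 0.00262.
Flow is from higher to lower head: from MW-13 toward MW-7, i.e. toward the west.

i ≈ 0.00262; groundwater flows toward the west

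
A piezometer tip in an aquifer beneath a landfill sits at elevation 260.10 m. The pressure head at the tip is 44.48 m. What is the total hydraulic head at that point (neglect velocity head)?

h = z + ψ = 260.10 + 44.48 = 304.58 m.

h ≈ 304.58 m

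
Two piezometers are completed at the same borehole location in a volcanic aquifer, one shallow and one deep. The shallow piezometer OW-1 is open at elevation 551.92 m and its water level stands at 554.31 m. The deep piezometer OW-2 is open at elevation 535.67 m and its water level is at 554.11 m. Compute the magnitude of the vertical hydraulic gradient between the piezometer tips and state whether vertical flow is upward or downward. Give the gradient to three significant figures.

|i_v| ≈ 0.0123; vertical flow is downward

Total head at OW-1: h = 554.31 m (water level in the standpipe).
Total head at OW-2: h = 554.11 m.
Δh = h(OW-1) − h(OW-2) = 554.31 − 554.11 = 0.20 m.
Vertical separation Δz = 551.92 − 535.67 = 16.25 m.
|i_v| = |Δh| / Δz = 0.20 / 16.25 = 0.0123.
Head is higher in the shallow piezometer, so vertical flow is downward (recharge condition).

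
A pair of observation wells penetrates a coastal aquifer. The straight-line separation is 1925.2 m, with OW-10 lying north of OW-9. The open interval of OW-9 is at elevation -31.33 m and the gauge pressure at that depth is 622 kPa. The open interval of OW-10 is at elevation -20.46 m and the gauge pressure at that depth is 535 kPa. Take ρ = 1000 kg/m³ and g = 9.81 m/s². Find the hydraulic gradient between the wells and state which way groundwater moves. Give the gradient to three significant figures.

i ≈ 0.00104; groundwater flows toward the south

Pressure head at OW-9: ψ = P/(ρg) = 622×1000 / (1000 × 9.81) = 63.40 m.
Total head at OW-9: h = z + ψ = -31.33 + 63.40 = 32.07 m.
Pressure head at OW-10: ψ = P/(ρg) = 535×1000 / (1000 × 9.81) = 54.54 m.
Total head at OW-10: h = z + ψ = -20.46 + 54.54 = 34.08 m.
Head difference: h(OW-9) − h(OW-10) = 32.07 − 34.08 = -2.01 m.
Hydraulic gradient: i = |Δh| / L = 2.01 / 1925.2 = 0.00104.
Flow is from higher to lower head: from OW-10 toward OW-9, i.e. toward the south.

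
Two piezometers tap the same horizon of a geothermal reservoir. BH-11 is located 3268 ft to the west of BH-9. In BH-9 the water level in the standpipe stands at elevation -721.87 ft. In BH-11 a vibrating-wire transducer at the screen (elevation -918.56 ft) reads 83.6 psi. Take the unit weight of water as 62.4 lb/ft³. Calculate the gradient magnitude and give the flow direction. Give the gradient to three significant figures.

Total head at BH-9: h = -721.87 ft (water level in the piezometer is the total head).
Pressure head at BH-11: ψ = 144·P/γ = 144 × 83.6 / 62.4 = 192.92 ft.
Total head at BH-11: h = z + ψ = -918.56 + 192.92 = -725.64 ft.
Head difference: h(BH-9) − h(BH-11) = -721.87 − (-725.64) = 3.77 ft.
Hydraulic gradient: i = |Δh| / L = 3.77 / 3268 = 0.00115.
Flow is from higher to lower head: from BH-9 toward BH-11, i.e. toward the west.

i ≈ 0.00115; groundwater flows toward the west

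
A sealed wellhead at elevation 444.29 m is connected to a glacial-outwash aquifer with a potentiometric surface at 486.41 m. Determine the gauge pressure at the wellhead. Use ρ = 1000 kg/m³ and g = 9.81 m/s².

Head above the cap: Δh = 486.41 − 444.29 = 42.12 m.
P = ρgΔh = 1000 × 9.81 × 42.12 = 413197 Pa ≈ 413 kPa.

P ≈ 413 kPa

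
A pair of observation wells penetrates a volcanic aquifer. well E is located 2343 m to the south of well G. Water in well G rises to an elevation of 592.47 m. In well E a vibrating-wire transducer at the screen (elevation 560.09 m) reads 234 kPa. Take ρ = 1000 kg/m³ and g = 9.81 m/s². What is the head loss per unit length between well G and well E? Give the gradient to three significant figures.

i ≈ 0.00364 m/m

Total head at well G: h = 592.47 m (water level in the piezometer is the total head).
Pressure head at well E: ψ = P/(ρg) = 234×1000 / (1000 × 9.81) = 23.85 m.
Total head at well E: h = z + ψ = 560.09 + 23.85 = 583.94 m.
Head difference: h(well G) − h(well E) = 592.47 − 583.94 = 8.53 m.
Hydraulic gradient: i = |Δh| / L = 8.53 / 2343 = 0.00364.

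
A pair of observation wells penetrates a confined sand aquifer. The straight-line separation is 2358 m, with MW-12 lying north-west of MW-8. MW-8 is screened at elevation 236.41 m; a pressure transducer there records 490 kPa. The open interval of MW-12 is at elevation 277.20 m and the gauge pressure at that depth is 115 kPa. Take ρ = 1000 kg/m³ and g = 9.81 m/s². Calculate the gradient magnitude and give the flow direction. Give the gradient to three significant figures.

Pressure head at MW-8: ψ = P/(ρg) = 490×1000 / (1000 × 9.81) = 49.95 m.
Total head at MW-8: h = z + ψ = 236.41 + 49.95 = 286.36 m.
Pressure head at MW-12: ψ = P/(ρg) = 115×1000 / (1000 × 9.81) = 11.72 m.
Total head at MW-12: h = z + ψ = 277.20 + 11.72 = 288.92 m.
Head difference: h(MW-8) − h(MW-12) = 286.36 − 288.92 = -2.56 m.
Hydraulic gradient: i = |Δh| / L = 2.56 / 2358 = 0.00109.
Flow is from higher to lower head: from MW-12 toward MW-8, i.e. toward the south-east.

i ≈ 0.00109; groundwater flows toward the south-east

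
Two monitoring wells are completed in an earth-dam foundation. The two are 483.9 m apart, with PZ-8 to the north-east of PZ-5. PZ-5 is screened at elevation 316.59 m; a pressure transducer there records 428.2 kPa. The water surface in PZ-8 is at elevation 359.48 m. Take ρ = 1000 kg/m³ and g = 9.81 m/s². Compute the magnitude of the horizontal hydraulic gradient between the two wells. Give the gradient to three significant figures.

i ≈ 0.00157

Pressure head at PZ-5: ψ = P/(ρg) = 428.2×1000 / (1000 × 9.81) = 43.65 m.
Total head at PZ-5: h = z + ψ = 316.59 + 43.65 = 360.24 m.
Total head at PZ-8: h = 359.48 m (water level in the piezometer is the total head).
Head difference: h(PZ-5) − h(PZ-8) = 360.24 − 359.48 = 0.76 m.
Hydraulic gradient: i = |Δh| / L = 0.76 / 483.9 = 0.00157.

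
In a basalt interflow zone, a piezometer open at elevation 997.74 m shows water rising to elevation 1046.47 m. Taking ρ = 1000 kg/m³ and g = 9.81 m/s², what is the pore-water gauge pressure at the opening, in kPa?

P ≈ 478 kPa

Pressure head ψ = h − z = 1046.47 − 997.74 = 48.73 m.
P = ρgψ = 1000 × 9.81 × 48.73 = 478041 Pa ≈ 478 kPa.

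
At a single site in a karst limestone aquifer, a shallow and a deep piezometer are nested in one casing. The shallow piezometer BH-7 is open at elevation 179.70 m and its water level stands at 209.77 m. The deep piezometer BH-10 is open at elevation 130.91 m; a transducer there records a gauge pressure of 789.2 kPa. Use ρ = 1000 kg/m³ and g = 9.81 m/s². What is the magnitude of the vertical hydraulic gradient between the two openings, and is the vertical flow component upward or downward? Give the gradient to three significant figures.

|i_v| ≈ 0.0326; vertical flow is upward

Total head at BH-7: h = 209.77 m (water level in the standpipe).
Pressure head at BH-10: ψ = P/(ρg) = 789.2×1000 / (1000 × 9.81) = 80.45 m.
Total head at BH-10: h = z + ψ = 130.91 + 80.45 = 211.36 m.
Δh = h(BH-7) − h(BH-10) = 209.77 − 211.36 = -1.59 m.
Vertical separation Δz = 179.70 − 130.91 = 48.79 m.
|i_v| = |Δh| / Δz = 1.59 / 48.79 = 0.0326.
Head is higher in the deep piezometer, so vertical flow is upward (discharge condition).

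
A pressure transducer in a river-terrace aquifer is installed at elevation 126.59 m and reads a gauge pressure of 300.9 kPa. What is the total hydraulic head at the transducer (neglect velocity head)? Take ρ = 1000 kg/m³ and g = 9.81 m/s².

ψ = P/(ρg) = 300.9×1000 / (1000 × 9.81) = 30.67 m.
h = z + ψ = 126.59 + 30.67 = 157.26 m.

h ≈ 157.26 m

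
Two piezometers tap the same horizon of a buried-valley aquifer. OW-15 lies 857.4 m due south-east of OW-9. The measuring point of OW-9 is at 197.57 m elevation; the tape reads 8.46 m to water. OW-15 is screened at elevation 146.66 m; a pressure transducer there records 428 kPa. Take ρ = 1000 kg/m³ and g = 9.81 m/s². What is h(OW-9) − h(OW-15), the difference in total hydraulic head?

Δh ≈ -1.18 m

Total head at OW-9: h = 197.57 − 8.46 = 189.11 m.
Pressure head at OW-15: ψ = P/(ρg) = 428×1000 / (1000 × 9.81) = 43.63 m.
Total head at OW-15: h = z + ψ = 146.66 + 43.63 = 190.29 m.
Head difference: h(OW-9) − h(OW-15) = 189.11 − 190.29 = -1.18 m.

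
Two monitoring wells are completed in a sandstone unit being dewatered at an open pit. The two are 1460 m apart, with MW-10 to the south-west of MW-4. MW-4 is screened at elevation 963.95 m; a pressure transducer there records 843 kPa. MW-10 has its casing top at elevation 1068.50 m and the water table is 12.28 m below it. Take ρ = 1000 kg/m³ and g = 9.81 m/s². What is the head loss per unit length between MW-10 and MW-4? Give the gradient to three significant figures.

i ≈ 0.00434 m/m

Pressure head at MW-4: ψ = P/(ρg) = 843×1000 / (1000 × 9.81) = 85.93 m.
Total head at MW-4: h = z + ψ = 963.95 + 85.93 = 1049.88 m.
Total head at MW-10: h = 1068.50 − 12.28 = 1056.22 m.
Head difference: h(MW-4) − h(MW-10) = 1049.88 − 1056.22 = -6.34 m.
Hydraulic gradient: i = |Δh| / L = 6.34 / 1460 = 0.00434.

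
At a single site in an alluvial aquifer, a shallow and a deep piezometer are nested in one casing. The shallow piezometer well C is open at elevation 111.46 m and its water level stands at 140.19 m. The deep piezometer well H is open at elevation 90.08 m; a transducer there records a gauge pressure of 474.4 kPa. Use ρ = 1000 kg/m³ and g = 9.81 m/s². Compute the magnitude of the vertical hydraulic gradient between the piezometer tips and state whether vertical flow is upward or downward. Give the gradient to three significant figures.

|i_v| ≈ 0.0819; vertical flow is downward

Total head at well C: h = 140.19 m (water level in the standpipe).
Pressure head at well H: ψ = P/(ρg) = 474.4×1000 / (1000 × 9.81) = 48.36 m.
Total head at well H: h = z + ψ = 90.08 + 48.36 = 138.44 m.
Δh = h(well C) − h(well H) = 140.19 − 138.44 = 1.75 m.
Vertical separation Δz = 111.46 − 90.08 = 21.38 m.
|i_v| = |Δh| / Δz = 1.75 / 21.38 = 0.0819.
Head is higher in the shallow piezometer, so vertical flow is downward (recharge condition).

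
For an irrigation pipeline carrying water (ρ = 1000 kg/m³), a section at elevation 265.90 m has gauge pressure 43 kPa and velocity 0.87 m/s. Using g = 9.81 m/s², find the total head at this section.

Pressure head ψ = P/(ρg) = 43×1000 / (1000 × 9.81) = 4.38 m.
Velocity head = v²/(2g) = 0.87² / (2 × 9.81) = 0.039 m.
h = z + ψ + v²/(2g) = 265.90 + 4.38 + 0.039 = 270.32 m.

h ≈ 270.32 m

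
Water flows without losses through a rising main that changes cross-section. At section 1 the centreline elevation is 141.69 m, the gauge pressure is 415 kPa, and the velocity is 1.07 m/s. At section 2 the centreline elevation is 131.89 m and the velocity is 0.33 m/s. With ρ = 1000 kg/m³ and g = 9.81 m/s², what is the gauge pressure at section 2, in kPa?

P₂ ≈ 512 kPa

Pressure head at 1: ψ₁ = P₁/(ρg) = 415×1000 / (1000 × 9.81) = 42.30 m.
Velocity heads: v₁²/2g = 1.07²/19.62 = 0.058 m; v₂²/2g = 0.33²/19.62 = 0.006 m.
Total head H = z₁ + ψ₁ + v₁²/2g = 141.69 + 42.30 + 0.058 = 184.05 m.
ψ₂ = H − z₂ − v₂²/2g = 184.05 − 131.89 − 0.006 = 52.15 m.
P₂ = ρgψ₂ = 1000 × 9.81 × 52.15 ≈ 512 kPa.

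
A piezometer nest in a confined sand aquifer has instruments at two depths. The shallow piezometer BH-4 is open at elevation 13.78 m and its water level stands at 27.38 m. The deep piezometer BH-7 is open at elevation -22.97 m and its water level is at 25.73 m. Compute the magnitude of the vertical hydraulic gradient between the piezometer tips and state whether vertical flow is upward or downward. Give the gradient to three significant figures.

|i_v| ≈ 0.0449; vertical flow is downward

Total head at BH-4: h = 27.38 m (water level in the standpipe).
Total head at BH-7: h = 25.73 m.
Δh = h(BH-4) − h(BH-7) = 27.38 − 25.73 = 1.65 m.
Vertical separation Δz = 13.78 − (-22.97) = 36.75 m.
|i_v| = |Δh| / Δz = 1.65 / 36.75 = 0.0449.
Head is higher in the shallow piezometer, so vertical flow is downward (recharge condition).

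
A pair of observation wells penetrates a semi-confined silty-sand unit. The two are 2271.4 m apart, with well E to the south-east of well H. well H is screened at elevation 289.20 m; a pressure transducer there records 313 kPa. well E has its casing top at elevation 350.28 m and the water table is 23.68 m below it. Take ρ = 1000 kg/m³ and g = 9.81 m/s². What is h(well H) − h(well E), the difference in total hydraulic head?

Δh ≈ -5.49 m

Pressure head at well H: ψ = P/(ρg) = 313×1000 / (1000 × 9.81) = 31.91 m.
Total head at well H: h = z + ψ = 289.20 + 31.91 = 321.11 m.
Total head at well E: h = 350.28 − 23.68 = 326.60 m.
Head difference: h(well H) − h(well E) = 321.11 − 326.60 = -5.49 m.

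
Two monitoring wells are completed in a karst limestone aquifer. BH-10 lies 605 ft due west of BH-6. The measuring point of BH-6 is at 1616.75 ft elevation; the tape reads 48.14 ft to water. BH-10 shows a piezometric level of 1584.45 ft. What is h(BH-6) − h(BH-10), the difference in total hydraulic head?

Total head at BH-6: h = 1616.75 − 48.14 = 1568.61 ft.
Total head at BH-10: h = 1584.45 ft (water level in the piezometer is the total head).
Head difference: h(BH-6) − h(BH-10) = 1568.61 − 1584.45 = -15.84 ft.

Δh ≈ -15.84 ft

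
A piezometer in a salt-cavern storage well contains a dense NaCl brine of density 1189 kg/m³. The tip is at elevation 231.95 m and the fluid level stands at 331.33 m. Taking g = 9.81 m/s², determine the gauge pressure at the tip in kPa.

Pressure head ψ = h − z = 331.33 − 231.95 = 99.38 m.
P = ρgψ = 1189 × 9.81 × 99.38 = 1159177 Pa ≈ 1160 kPa.

P ≈ 1160 kPa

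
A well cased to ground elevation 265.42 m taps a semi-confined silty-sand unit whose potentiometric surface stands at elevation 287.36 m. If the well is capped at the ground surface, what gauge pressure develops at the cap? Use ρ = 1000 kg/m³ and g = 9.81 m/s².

P ≈ 215 kPa

Head above the cap: Δh = 287.36 − 265.42 = 21.94 m.
P = ρgΔh = 1000 × 9.81 × 21.94 = 215231 Pa ≈ 215 kPa.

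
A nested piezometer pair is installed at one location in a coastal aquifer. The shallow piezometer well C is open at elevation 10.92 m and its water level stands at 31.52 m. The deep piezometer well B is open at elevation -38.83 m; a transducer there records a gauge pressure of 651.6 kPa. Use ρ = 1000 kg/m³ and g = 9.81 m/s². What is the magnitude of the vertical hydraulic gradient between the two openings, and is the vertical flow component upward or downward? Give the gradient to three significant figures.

Total head at well C: h = 31.52 m (water level in the standpipe).
Pressure head at well B: ψ = P/(ρg) = 651.6×1000 / (1000 × 9.81) = 66.42 m.
Total head at well B: h = z + ψ = -38.83 + 66.42 = 27.59 m.
Δh = h(well C) − h(well B) = 31.52 − 27.59 = 3.93 m.
Vertical separation Δz = 10.92 − (-38.83) = 49.75 m.
|i_v| = |Δh| / Δz = 3.93 / 49.75 = 0.0790.
Head is higher in the shallow piezometer, so vertical flow is downward (recharge condition).

|i_v| ≈ 0.0790; vertical flow is downward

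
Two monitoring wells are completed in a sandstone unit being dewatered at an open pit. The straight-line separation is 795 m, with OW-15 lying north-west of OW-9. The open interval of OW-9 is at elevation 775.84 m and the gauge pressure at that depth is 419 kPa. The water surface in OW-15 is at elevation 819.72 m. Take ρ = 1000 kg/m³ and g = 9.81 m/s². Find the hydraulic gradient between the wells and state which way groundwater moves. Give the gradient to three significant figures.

Pressure head at OW-9: ψ = P/(ρg) = 419×1000 / (1000 × 9.81) = 42.71 m.
Total head at OW-9: h = z + ψ = 775.84 + 42.71 = 818.55 m.
Total head at OW-15: h = 819.72 m (water level in the piezometer is the total head).
Head difference: h(OW-9) − h(OW-15) = 818.55 − 819.72 = -1.17 m.
Hydraulic gradient: i = |Δh| / L = 1.17 / 795 = 0.00147.
Flow is from higher to lower head: from OW-15 toward OW-9, i.e. toward the south-east.

i ≈ 0.00147; groundwater flows toward the south-east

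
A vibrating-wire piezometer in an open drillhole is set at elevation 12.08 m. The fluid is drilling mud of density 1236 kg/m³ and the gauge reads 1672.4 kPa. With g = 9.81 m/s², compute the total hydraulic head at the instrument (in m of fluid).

h ≈ 150.01 m

ψ = P/(ρg) = 1672.4×1000 / (1236 × 9.81) = 137.93 m.
h = z + ψ = 12.08 + 137.93 = 150.01 m.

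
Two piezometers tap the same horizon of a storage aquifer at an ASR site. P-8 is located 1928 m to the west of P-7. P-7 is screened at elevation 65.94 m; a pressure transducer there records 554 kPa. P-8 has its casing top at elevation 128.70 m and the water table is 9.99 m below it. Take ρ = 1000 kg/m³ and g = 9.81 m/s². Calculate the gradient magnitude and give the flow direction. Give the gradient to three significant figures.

Pressure head at P-7: ψ = P/(ρg) = 554×1000 / (1000 × 9.81) = 56.47 m.
Total head at P-7: h = z + ψ = 65.94 + 56.47 = 122.41 m.
Total head at P-8: h = 128.70 − 9.99 = 118.71 m.
Head difference: h(P-7) − h(P-8) = 122.41 − 118.71 = 3.70 m.
Hydraulic gradient: i = |Δh| / L = 3.70 / 1928 = 0.00192.
Flow is from higher to lower head: from P-7 toward P-8, i.e. toward the west.

i ≈ 0.00192; groundwater flows toward the west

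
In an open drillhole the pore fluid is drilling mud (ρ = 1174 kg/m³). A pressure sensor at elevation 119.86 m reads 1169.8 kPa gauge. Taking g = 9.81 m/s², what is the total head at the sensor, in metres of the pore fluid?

ψ = P/(ρg) = 1169.8×1000 / (1174 × 9.81) = 101.57 m.
h = z + ψ = 119.86 + 101.57 = 221.43 m.

h ≈ 221.43 m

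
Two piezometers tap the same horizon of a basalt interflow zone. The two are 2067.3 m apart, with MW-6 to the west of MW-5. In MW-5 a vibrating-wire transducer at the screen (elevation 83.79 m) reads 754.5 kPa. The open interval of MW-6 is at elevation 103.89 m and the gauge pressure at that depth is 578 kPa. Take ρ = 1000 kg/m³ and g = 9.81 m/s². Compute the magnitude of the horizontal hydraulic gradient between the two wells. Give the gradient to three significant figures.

i ≈ 0.00102

Pressure head at MW-5: ψ = P/(ρg) = 754.5×1000 / (1000 × 9.81) = 76.91 m.
Total head at MW-5: h = z + ψ = 83.79 + 76.91 = 160.70 m.
Pressure head at MW-6: ψ = P/(ρg) = 578×1000 / (1000 × 9.81) = 58.92 m.
Total head at MW-6: h = z + ψ = 103.89 + 58.92 = 162.81 m.
Head difference: h(MW-5) − h(MW-6) = 160.70 − 162.81 = -2.11 m.
Hydraulic gradient: i = |Δh| / L = 2.11 / 2067.3 = 0.00102.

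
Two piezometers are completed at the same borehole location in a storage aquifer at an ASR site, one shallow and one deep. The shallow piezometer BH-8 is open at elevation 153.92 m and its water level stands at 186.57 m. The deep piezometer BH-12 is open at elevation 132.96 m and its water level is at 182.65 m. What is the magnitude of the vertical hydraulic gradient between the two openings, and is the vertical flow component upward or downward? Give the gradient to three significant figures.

Total head at BH-8: h = 186.57 m (water level in the standpipe).
Total head at BH-12: h = 182.65 m.
Δh = h(BH-8) − h(BH-12) = 186.57 − 182.65 = 3.92 m.
Vertical separation Δz = 153.92 − 132.96 = 20.96 m.
|i_v| = |Δh| / Δz = 3.92 / 20.96 = 0.187.
Head is higher in the shallow piezometer, so vertical flow is downward (recharge condition).

|i_v| ≈ 0.187; vertical flow is downward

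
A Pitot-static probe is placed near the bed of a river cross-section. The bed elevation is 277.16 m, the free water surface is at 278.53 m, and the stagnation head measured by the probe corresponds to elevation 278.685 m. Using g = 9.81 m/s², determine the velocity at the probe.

v ≈ 1.74 m/s

Near the bed, under hydrostatic conditions, the piezometric head (z + ψ) equals the free-surface elevation, 278.53 m.
Velocity head = total − piezometric = 278.685 − 278.53 = 0.155 m.
v = √(2g·h_v) = √(2 × 9.81 × 0.155) = 1.74 m/s.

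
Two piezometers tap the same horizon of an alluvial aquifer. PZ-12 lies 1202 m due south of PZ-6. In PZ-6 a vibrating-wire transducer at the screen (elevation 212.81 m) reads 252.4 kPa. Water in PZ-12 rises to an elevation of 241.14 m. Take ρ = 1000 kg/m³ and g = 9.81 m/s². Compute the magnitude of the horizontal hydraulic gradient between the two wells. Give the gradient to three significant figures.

Pressure head at PZ-6: ψ = P/(ρg) = 252.4×1000 / (1000 × 9.81) = 25.73 m.
Total head at PZ-6: h = z + ψ = 212.81 + 25.73 = 238.54 m.
Total head at PZ-12: h = 241.14 m (water level in the piezometer is the total head).
Head difference: h(PZ-6) − h(PZ-12) = 238.54 − 241.14 = -2.60 m.
Hydraulic gradient: i = |Δh| / L = 2.60 / 1202 = 0.00216.

i ≈ 0.00216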